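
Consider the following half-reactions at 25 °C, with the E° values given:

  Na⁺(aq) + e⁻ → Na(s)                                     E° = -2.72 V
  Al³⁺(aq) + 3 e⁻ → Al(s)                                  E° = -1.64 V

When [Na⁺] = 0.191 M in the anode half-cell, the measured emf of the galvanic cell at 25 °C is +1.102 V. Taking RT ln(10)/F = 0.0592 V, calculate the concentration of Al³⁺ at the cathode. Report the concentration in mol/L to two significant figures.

Al³⁺/Al is the cathode, Na⁺/Na the anode: E°cell = +1.08 V, n = 3.
Overall reaction: Al³⁺(aq) + 3 Na(s) → Al(s) + 3 Na⁺(aq); Q = [Na⁺]^3/[Al³⁺]^1.
From E = E° − (0.0592/n) log Q: log Q = (E° − E)·n/0.0592 = (+1.08 − (+1.102))·3/0.0592 = -1.1149.
So 1·log[Al³⁺] = 3·log(0.191) − log Q = -2.1569 − (-1.1149) = -1.0420; [Al³⁺] = 10^(-1.0420) ≈ 0.091 M.

0.091 M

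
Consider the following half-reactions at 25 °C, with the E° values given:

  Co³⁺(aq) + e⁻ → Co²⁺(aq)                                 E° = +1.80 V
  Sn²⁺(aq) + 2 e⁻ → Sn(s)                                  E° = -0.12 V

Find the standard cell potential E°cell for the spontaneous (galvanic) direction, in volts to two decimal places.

The Co³⁺/Co²⁺ couple has the higher reduction potential, so it is the cathode; Sn²⁺/Sn is oxidised at the anode.
E°cell = E°(cathode) − E°(anode) = (+1.80) − (-0.12) = +1.92 V.

+1.92 V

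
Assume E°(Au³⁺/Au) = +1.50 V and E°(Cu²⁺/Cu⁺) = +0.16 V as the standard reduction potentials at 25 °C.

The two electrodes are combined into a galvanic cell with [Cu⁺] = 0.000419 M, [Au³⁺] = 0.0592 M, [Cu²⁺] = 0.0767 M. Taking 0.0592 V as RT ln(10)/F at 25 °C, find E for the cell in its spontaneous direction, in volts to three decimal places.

Au³⁺/Au is the cathode (higher E°), Cu²⁺/Cu⁺ the anode: E°cell = +1.50 − (+0.16) = +1.34 V, n = 3.
Overall: Au³⁺(aq) + 3 Cu⁺(aq) → Au(s) + 3 Cu²⁺(aq)
Q = [Cu²⁺]^3 / ([Au³⁺]·[Cu⁺]^3); log Q = 8.015.
E = E° − (0.0592/n) log Q = +1.34 − (0.0592/3)(8.015) = +1.182 V.

+1.182 V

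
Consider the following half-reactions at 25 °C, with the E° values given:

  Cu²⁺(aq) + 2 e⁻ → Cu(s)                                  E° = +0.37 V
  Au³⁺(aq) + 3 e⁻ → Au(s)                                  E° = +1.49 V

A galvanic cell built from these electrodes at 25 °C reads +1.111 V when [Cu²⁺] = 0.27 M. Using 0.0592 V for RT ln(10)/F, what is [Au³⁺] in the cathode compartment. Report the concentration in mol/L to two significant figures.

0.049 M

Au³⁺/Au is the cathode, Cu²⁺/Cu the anode: E°cell = +1.12 V, n = 6.
Overall reaction: 2 Au³⁺(aq) + 3 Cu(s) → 2 Au(s) + 3 Cu²⁺(aq); Q = [Cu²⁺]^3/[Au³⁺]^2.
From E = E° − (0.0592/n) log Q: log Q = (E° − E)·n/0.0592 = (+1.12 − (+1.111))·6/0.0592 = 0.9122.
So 2·log[Au³⁺] = 3·log(0.27) − log Q = -1.7059 − (0.9122) = -2.6181; log[Au³⁺] = -2.6181 / 2 = -1.3091; [Au³⁺] = 10^(-1.3091) ≈ 0.049 M.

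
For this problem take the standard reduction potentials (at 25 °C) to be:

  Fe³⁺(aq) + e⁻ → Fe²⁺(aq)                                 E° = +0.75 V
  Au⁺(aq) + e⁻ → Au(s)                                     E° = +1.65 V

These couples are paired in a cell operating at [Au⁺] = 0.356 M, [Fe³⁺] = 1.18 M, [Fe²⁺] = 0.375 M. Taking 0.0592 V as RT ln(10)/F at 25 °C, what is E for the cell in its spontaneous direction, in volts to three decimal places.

+0.844 V

Au⁺/Au is the cathode (higher E°), Fe³⁺/Fe²⁺ the anode: E°cell = +1.65 − (+0.75) = +0.90 V, n = 1.
Overall: Au⁺(aq) + Fe²⁺(aq) → Au(s) + Fe³⁺(aq)
Q = [Fe³⁺] / ([Au⁺]·[Fe²⁺]); log Q = 0.946.
E = E° − (0.0592/n) log Q = +0.90 − (0.0592/1)(0.946) = +0.844 V.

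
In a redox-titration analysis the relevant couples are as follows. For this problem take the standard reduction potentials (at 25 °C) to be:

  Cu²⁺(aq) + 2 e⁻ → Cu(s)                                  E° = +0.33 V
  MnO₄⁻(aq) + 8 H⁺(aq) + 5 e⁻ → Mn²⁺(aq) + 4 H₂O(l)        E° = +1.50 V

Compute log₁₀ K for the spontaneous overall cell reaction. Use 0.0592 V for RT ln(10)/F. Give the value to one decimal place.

197.6

Cathode: MnO₄⁻/Mn²⁺; anode: Cu²⁺/Cu. E°cell = +1.17 V, n = 10.
log K = nE°cell / 0.0592 = (10)(+1.17) / 0.0592 = 197.6.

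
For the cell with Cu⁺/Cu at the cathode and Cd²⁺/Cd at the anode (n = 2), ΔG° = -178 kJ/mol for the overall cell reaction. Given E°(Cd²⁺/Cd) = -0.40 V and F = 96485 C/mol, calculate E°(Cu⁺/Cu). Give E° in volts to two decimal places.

E°cell = −ΔG°/(nF) = −(-178×10³)/((2)(96485)) = +0.922 V.
Since Cu⁺/Cu is the cathode and Cd²⁺/Cd the anode, E°cell = E°(Cu⁺/Cu) − E°(Cd²⁺/Cd).
So E°(Cu⁺/Cu) = E°cell + E°(Cd²⁺/Cd) = +0.922 + (-0.40) = +0.52 V.

+0.52 V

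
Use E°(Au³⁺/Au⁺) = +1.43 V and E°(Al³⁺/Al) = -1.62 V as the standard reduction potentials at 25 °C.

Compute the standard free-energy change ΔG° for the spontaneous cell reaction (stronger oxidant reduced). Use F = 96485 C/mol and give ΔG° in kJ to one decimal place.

Au³⁺/Au⁺ (E° = +1.43 V) is the cathode; Al³⁺/Al (E° = -1.62 V) is the anode, so E°cell = +3.05 V.
Balancing electrons gives n = 6 (lcm of 2 and 3).
ΔG° = −nFE° = −(6)(96485)(+3.05) = -1,765,676 J = -1765.7 kJ.

-1765.7 kJ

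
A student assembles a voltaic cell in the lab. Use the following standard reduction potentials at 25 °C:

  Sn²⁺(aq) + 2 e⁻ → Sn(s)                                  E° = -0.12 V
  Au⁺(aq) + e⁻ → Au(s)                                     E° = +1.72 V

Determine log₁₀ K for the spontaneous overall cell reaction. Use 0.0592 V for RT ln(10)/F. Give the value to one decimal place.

62.2

Cathode: Au⁺/Au; anode: Sn²⁺/Sn. E°cell = +1.84 V, n = 2.
log K = nE°cell / 0.0592 = (2)(+1.84) / 0.0592 = 62.2.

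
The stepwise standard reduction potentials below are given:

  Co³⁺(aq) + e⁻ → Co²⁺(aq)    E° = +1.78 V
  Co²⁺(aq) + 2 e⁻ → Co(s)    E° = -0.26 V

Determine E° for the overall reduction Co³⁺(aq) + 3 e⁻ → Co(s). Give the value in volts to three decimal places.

+0.420 V

Since ΔG° = −nFE° is additive over sequential reductions, n₃E°₃ = n₁E°₁ + n₂E°₂.
E°₃ = (1×+1.78 + 2×-0.26) / 3 = (+1.260) / 3 = +0.420 V.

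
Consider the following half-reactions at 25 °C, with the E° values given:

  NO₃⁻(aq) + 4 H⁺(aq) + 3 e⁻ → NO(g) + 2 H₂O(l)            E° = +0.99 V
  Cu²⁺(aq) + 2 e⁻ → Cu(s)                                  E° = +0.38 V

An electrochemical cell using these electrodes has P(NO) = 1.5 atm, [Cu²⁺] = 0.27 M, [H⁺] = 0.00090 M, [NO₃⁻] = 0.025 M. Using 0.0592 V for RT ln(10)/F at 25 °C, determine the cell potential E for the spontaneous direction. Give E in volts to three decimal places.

+0.351 V

NO₃⁻/NO is the cathode (higher E°), Cu²⁺/Cu the anode: E°cell = +0.99 − (+0.38) = +0.61 V, n = 6.
Overall: 2 NO₃⁻(aq) + 8 H⁺(aq) + 3 Cu(s) → 2 NO(g) + 4 H₂O(l) + 3 Cu²⁺(aq)
Q = P(NO)^2·[Cu²⁺]^3 / ([NO₃⁻]^2·[H⁺]^8); log Q = 26.216.
E = E° − (0.0592/n) log Q = +0.61 − (0.0592/6)(26.216) = +0.351 V.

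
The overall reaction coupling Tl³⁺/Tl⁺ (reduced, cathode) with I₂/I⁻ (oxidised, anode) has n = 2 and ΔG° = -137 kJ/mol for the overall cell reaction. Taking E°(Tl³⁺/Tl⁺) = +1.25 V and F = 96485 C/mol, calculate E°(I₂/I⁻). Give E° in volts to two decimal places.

E°cell = −ΔG°/(nF) = −(-137×10³)/((2)(96485)) = +0.710 V.
Since Tl³⁺/Tl⁺ is the cathode and I₂/I⁻ the anode, E°cell = E°(Tl³⁺/Tl⁺) − E°(I₂/I⁻).
So E°(I₂/I⁻) = E°(Tl³⁺/Tl⁺) − E°cell = (+1.25) − (+0.710) = +0.54 V.

+0.54 V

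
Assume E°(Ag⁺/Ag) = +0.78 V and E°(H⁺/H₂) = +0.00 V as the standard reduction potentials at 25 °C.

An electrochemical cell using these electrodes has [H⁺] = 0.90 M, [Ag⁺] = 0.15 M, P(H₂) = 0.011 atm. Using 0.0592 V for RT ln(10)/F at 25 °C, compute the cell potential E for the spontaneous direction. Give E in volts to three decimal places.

+0.676 V

Ag⁺/Ag is the cathode (higher E°), H⁺/H₂ the anode: E°cell = +0.78 − (+0.00) = +0.78 V, n = 2.
Overall: 2 Ag⁺(aq) + H₂(g) → 2 Ag(s) + 2 H⁺(aq)
Q = [H⁺]^2 / ([Ag⁺]^2·P(H₂)); log Q = 3.515.
E = E° − (0.0592/n) log Q = +0.78 − (0.0592/2)(3.515) = +0.676 V.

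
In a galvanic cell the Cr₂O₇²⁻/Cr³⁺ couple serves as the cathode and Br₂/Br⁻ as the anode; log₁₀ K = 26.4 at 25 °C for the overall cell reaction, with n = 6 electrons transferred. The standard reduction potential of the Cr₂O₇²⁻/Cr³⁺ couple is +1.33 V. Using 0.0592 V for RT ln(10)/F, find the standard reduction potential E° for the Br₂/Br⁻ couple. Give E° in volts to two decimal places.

E°cell = (0.0592/n)·log K = (0.0592/6)(26.4) = +0.260 V.
Since Cr₂O₇²⁻/Cr³⁺ is the cathode and Br₂/Br⁻ the anode, E°cell = E°(Cr₂O₇²⁻/Cr³⁺) − E°(Br₂/Br⁻).
So E°(Br₂/Br⁻) = E°(Cr₂O₇²⁻/Cr³⁺) − E°cell = (+1.33) − (+0.260) = +1.07 V.

+1.07 V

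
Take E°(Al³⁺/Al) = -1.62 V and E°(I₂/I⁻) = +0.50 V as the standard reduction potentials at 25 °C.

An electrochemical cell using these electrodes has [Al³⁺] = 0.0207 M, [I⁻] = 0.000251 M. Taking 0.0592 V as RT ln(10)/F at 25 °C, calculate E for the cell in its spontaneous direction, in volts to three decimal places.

+2.366 V

I₂/I⁻ is the cathode (higher E°), Al³⁺/Al the anode: E°cell = +0.50 − (-1.62) = +2.12 V, n = 6.
Overall: 3 I₂(s) + 2 Al(s) → 6 I⁻(aq) + 2 Al³⁺(aq)
Q = [I⁻]^6·[Al³⁺]^2; log Q = -24.970.
E = E° − (0.0592/n) log Q = +2.12 − (0.0592/6)(-24.970) = +2.366 V.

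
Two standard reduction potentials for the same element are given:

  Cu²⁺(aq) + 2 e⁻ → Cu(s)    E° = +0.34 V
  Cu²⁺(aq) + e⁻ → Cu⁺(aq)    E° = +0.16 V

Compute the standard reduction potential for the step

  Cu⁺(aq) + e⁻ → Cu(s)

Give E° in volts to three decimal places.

Sequential free energies add, so n₃E°₃ = n₁E°₁ + n₂E°₂.
With n₃ = 2, and the known step contributing 1×(+0.16) V, the unknown satisfies 1·E° = 2×(+0.34) − 1×(+0.16) = +0.520.
E° = +0.520 / 1 = +0.520 V.

+0.520 V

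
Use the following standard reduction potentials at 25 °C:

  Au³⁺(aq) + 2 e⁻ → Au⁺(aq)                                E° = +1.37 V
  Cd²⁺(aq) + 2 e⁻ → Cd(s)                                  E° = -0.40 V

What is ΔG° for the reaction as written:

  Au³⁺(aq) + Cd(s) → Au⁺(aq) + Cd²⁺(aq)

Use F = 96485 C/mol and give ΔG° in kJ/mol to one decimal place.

-341.6 kJ/mol

As written, Au³⁺/Au⁺ is reduced (cathode) and Cd²⁺/Cd is oxidised (anode), so E°cell = (+1.37) − (-0.40) = +1.77 V.
Balancing electrons gives n = 2.
ΔG° = −nFE° = −(2)(96485)(+1.77) = -341,557 J = -341.6 kJ/mol.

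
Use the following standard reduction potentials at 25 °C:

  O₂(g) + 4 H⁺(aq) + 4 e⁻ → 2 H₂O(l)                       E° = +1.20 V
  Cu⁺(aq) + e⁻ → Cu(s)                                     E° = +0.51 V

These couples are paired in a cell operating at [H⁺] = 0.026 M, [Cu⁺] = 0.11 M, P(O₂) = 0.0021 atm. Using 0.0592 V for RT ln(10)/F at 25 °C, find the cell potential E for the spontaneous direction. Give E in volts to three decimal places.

O₂/H₂O is the cathode (higher E°), Cu⁺/Cu the anode: E°cell = +1.20 − (+0.51) = +0.69 V, n = 4.
Overall: O₂(g) + 4 H⁺(aq) + 4 Cu(s) → 2 H₂O(l) + 4 Cu⁺(aq)
Q = [Cu⁺]^4 / (P(O₂)·[H⁺]^4); log Q = 5.183.
E = E° − (0.0592/n) log Q = +0.69 − (0.0592/4)(5.183) = +0.613 V.

+0.613 V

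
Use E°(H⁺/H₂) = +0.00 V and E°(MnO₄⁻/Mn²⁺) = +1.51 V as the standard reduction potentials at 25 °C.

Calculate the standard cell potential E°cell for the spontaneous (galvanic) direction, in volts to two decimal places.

The MnO₄⁻/Mn²⁺ couple has the higher reduction potential, so it is the cathode; H⁺/H₂ is oxidised at the anode.
E°cell = E°(cathode) − E°(anode) = (+1.51) − (+0.00) = +1.51 V.

+1.51 V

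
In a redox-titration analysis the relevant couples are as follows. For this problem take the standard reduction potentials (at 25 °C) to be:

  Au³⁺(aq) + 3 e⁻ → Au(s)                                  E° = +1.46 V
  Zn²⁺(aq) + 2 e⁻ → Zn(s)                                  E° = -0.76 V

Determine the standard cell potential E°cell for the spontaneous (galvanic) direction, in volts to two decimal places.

The Au³⁺/Au couple has the higher reduction potential, so it is the cathode; Zn²⁺/Zn is oxidised at the anode.
E°cell = E°(cathode) − E°(anode) = (+1.46) − (-0.76) = +2.22 V.

+2.22 V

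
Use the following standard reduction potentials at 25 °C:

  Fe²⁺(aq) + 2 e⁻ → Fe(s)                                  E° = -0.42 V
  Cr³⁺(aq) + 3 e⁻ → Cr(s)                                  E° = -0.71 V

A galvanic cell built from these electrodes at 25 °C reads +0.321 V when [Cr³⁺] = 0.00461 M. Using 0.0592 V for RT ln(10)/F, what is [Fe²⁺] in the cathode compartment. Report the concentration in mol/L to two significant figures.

Fe²⁺/Fe is the cathode, Cr³⁺/Cr the anode: E°cell = +0.29 V, n = 6.
Overall reaction: 3 Fe²⁺(aq) + 2 Cr(s) → 3 Fe(s) + 2 Cr³⁺(aq); Q = [Cr³⁺]^2/[Fe²⁺]^3.
From E = E° − (0.0592/n) log Q: log Q = (E° − E)·n/0.0592 = (+0.29 − (+0.321))·6/0.0592 = -3.1419.
So 3·log[Fe²⁺] = 2·log(0.00461) − log Q = -4.6726 − (-3.1419) = -1.5307; log[Fe²⁺] = -1.5307 / 3 = -0.5102; [Fe²⁺] = 10^(-0.5102) ≈ 0.31 M.

0.31 M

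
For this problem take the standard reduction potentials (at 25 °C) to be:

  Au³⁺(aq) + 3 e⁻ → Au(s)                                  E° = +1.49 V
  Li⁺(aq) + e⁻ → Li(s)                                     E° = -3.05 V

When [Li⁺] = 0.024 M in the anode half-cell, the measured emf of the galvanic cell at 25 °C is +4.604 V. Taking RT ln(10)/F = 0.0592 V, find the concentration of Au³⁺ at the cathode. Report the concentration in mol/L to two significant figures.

0.024 M

Au³⁺/Au is the cathode, Li⁺/Li the anode: E°cell = +4.54 V, n = 3.
Overall reaction: Au³⁺(aq) + 3 Li(s) → Au(s) + 3 Li⁺(aq); Q = [Li⁺]^3/[Au³⁺]^1.
From E = E° − (0.0592/n) log Q: log Q = (E° − E)·n/0.0592 = (+4.54 − (+4.604))·3/0.0592 = -3.2432.
So 1·log[Au³⁺] = 3·log(0.024) − log Q = -4.8594 − (-3.2432) = -1.6162; [Au³⁺] = 10^(-1.6162) ≈ 0.024 M.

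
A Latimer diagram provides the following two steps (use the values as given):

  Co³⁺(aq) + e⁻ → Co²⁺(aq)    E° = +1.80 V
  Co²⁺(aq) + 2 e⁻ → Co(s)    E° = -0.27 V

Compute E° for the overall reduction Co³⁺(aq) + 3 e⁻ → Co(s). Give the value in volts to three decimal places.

+0.420 V

Adding the free-energy changes (−nFE°) of the two steps gives −n₃FE°₃ = −n₁FE°₁ − n₂FE°₂.
E°₃ = (1×+1.80 + 2×-0.27) / 3 = (+1.260) / 3 = +0.420 V.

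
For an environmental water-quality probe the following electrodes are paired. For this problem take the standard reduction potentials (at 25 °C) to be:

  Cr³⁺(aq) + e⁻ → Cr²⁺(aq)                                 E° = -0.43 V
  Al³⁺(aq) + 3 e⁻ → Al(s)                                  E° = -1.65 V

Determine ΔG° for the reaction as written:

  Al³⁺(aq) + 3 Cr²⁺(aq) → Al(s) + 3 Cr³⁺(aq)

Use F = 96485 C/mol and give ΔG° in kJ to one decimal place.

As written, Al³⁺/Al is reduced (cathode) and Cr³⁺/Cr²⁺ is oxidised (anode), so E°cell = (-1.65) − (-0.43) = -1.22 V.
Balancing electrons gives n = 3.
ΔG° = −nFE° = −(3)(96485)(-1.22) = 353,135 J = +353.1 kJ.

+353.1 kJ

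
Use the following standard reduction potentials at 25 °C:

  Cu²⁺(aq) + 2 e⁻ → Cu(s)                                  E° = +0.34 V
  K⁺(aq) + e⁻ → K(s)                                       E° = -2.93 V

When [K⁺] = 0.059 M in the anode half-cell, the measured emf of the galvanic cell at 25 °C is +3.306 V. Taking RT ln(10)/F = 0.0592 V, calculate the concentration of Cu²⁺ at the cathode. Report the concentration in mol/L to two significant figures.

0.057 M

Cu²⁺/Cu is the cathode, K⁺/K the anode: E°cell = +3.27 V, n = 2.
Overall reaction: Cu²⁺(aq) + 2 K(s) → Cu(s) + 2 K⁺(aq); Q = [K⁺]^2/[Cu²⁺]^1.
From E = E° − (0.0592/n) log Q: log Q = (E° − E)·n/0.0592 = (+3.27 − (+3.306))·2/0.0592 = -1.2162.
So 1·log[Cu²⁺] = 2·log(0.059) − log Q = -2.4583 − (-1.2162) = -1.2421; [Cu²⁺] = 10^(-1.2421) ≈ 0.057 M.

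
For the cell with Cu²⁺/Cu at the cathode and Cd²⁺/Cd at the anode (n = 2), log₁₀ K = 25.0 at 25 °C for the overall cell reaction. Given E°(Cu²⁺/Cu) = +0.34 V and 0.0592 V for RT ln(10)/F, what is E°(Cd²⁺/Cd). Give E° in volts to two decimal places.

-0.40 V

E°cell = (0.0592/n)·log K = (0.0592/2)(25.0) = +0.740 V.
Since Cu²⁺/Cu is the cathode and Cd²⁺/Cd the anode, E°cell = E°(Cu²⁺/Cu) − E°(Cd²⁺/Cd).
So E°(Cd²⁺/Cd) = E°(Cu²⁺/Cu) − E°cell = (+0.34) − (+0.740) = -0.40 V.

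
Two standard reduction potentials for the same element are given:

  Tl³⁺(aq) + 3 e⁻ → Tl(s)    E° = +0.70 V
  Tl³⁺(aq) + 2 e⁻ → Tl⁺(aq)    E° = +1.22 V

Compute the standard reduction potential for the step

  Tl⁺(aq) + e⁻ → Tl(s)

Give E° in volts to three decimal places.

Sequential free energies add, so n₃E°₃ = n₁E°₁ + n₂E°₂.
With n₃ = 3, and the known step contributing 2×(+1.22) V, the unknown satisfies 1·E° = 3×(+0.70) − 2×(+1.22) = -0.340.
E° = -0.340 / 1 = -0.340 V.

-0.340 V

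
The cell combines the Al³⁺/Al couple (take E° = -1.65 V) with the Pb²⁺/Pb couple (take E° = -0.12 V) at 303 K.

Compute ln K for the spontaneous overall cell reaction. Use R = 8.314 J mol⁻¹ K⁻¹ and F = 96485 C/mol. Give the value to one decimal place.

351.6

Cathode: Pb²⁺/Pb; anode: Al³⁺/Al. E°cell = (-0.12) − (-1.65) = +1.53 V, with n = 6.
ΔG° = −nFE° = −RT ln K, so ln K = nFE°/(RT) = (6)(96485)(+1.53) / ((8.314)(303)) = 351.601.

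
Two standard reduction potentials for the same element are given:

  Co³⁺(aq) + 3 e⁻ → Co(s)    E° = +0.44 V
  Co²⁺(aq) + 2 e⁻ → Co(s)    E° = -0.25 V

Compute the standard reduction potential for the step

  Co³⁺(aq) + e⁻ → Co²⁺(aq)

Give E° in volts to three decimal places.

Sequential free energies add, so n₃E°₃ = n₁E°₁ + n₂E°₂.
With n₃ = 3, and the known step contributing 2×(-0.25) V, the unknown satisfies 1·E° = 3×(+0.44) − 2×(-0.25) = +1.820.
E° = +1.820 / 1 = +1.820 V.

+1.820 V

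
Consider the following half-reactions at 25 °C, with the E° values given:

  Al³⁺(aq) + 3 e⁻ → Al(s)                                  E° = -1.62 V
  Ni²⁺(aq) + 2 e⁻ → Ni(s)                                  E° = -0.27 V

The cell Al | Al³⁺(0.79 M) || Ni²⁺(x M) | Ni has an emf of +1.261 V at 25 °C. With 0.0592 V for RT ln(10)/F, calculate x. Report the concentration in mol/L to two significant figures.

0.00084 M

Ni²⁺/Ni is the cathode, Al³⁺/Al the anode: E°cell = +1.35 V, n = 6.
Overall reaction: 3 Ni²⁺(aq) + 2 Al(s) → 3 Ni(s) + 2 Al³⁺(aq); Q = [Al³⁺]^2/[Ni²⁺]^3.
From E = E° − (0.0592/n) log Q: log Q = (E° − E)·n/0.0592 = (+1.35 − (+1.261))·6/0.0592 = 9.0203.
So 3·log[Ni²⁺] = 2·log(0.79) − log Q = -0.2047 − (9.0203) = -9.2250; log[Ni²⁺] = -9.2250 / 3 = -3.0750; [Ni²⁺] = 10^(-3.0750) ≈ 0.00084 M.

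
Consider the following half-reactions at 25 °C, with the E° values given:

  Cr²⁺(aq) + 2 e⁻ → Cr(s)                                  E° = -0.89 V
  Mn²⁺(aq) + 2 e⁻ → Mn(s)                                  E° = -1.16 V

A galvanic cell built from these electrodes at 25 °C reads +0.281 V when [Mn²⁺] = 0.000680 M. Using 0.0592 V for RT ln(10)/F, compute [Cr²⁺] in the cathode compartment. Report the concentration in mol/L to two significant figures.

Cr²⁺/Cr is the cathode, Mn²⁺/Mn the anode: E°cell = +0.27 V, n = 2.
Overall reaction: Cr²⁺(aq) + Mn(s) → Cr(s) + Mn²⁺(aq); Q = [Mn²⁺]^1/[Cr²⁺]^1.
From E = E° − (0.0592/n) log Q: log Q = (E° − E)·n/0.0592 = (+0.27 − (+0.281))·2/0.0592 = -0.3716.
So 1·log[Cr²⁺] = 1·log(0.00068) − log Q = -3.1675 − (-0.3716) = -2.7959; [Cr²⁺] = 10^(-2.7959) ≈ 0.0016 M.

0.0016 M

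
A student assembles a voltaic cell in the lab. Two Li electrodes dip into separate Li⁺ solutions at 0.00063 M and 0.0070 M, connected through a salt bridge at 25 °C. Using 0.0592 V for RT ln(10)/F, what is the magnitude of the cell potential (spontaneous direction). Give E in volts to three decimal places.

For a concentration cell E°cell = 0. The 0.0070 M side is the cathode (reduction is favoured where [Li⁺] is higher).
With n = 1, E = −(0.0592/1) log([Li⁺]ₐₙ/[Li⁺]꜀ₐₜ) = −(0.0592/1) log(0.00063/0.007) = −(0.0592/1)(-1.046) = +0.062 V.

+0.062 V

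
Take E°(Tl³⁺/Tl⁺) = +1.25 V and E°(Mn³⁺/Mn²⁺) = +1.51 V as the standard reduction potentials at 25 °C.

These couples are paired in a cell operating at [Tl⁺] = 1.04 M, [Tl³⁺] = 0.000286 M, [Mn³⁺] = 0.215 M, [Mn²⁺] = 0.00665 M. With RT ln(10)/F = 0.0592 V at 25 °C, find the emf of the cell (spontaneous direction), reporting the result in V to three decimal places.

+0.455 V

Mn³⁺/Mn²⁺ is the cathode (higher E°), Tl³⁺/Tl⁺ the anode: E°cell = +1.51 − (+1.25) = +0.26 V, n = 2.
Overall: 2 Mn³⁺(aq) + Tl⁺(aq) → 2 Mn²⁺(aq) + Tl³⁺(aq)
Q = [Mn²⁺]^2·[Tl³⁺] / ([Mn³⁺]^2·[Tl⁺]); log Q = -6.580.
E = E° − (0.0592/n) log Q = +0.26 − (0.0592/2)(-6.580) = +0.455 V.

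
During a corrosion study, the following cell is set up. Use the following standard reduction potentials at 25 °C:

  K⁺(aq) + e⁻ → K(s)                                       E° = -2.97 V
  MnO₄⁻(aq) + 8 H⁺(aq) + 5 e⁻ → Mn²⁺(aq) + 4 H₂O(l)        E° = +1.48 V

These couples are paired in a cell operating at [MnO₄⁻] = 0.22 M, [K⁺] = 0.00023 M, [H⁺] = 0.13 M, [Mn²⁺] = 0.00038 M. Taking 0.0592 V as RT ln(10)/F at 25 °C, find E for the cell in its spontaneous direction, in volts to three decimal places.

+4.614 V

MnO₄⁻/Mn²⁺ is the cathode (higher E°), K⁺/K the anode: E°cell = +1.48 − (-2.97) = +4.45 V, n = 5.
Overall: MnO₄⁻(aq) + 8 H⁺(aq) + 5 K(s) → Mn²⁺(aq) + 4 H₂O(l) + 5 K⁺(aq)
Q = [Mn²⁺]·[K⁺]^5 / ([MnO₄⁻]·[H⁺]^8); log Q = -13.866.
E = E° − (0.0592/n) log Q = +4.45 − (0.0592/5)(-13.866) = +4.614 V.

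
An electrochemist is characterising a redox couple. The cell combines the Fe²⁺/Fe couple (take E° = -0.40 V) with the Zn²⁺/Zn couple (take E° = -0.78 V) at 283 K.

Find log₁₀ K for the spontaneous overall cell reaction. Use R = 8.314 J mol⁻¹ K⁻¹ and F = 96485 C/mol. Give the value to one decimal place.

13.5

Cathode: Fe²⁺/Fe; anode: Zn²⁺/Zn. E°cell = (-0.40) − (-0.78) = +0.38 V, with n = 2.
ΔG° = −nFE° = −RT ln K, so ln K = nFE°/(RT) = (2)(96485)(+0.38) / ((8.314)(283)) = 31.166.
log₁₀ K = 31.166 / ln 10 = 13.5.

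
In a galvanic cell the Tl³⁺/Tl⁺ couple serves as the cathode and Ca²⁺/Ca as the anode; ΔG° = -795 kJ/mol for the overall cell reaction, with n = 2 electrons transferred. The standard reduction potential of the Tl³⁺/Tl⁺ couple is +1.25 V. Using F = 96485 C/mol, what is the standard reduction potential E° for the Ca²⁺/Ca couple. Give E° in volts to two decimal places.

-2.87 V

E°cell = −ΔG°/(nF) = −(-795×10³)/((2)(96485)) = +4.120 V.
Since Tl³⁺/Tl⁺ is the cathode and Ca²⁺/Ca the anode, E°cell = E°(Tl³⁺/Tl⁺) − E°(Ca²⁺/Ca).
So E°(Ca²⁺/Ca) = E°(Tl³⁺/Tl⁺) − E°cell = (+1.25) − (+4.120) = -2.87 V.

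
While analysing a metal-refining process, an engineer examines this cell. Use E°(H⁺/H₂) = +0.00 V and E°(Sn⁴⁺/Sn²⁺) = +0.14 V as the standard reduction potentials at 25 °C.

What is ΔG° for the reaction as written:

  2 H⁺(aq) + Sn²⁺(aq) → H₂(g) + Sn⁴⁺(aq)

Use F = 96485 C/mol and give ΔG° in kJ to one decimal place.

+27.0 kJ

As written, H⁺/H₂ is reduced (cathode) and Sn⁴⁺/Sn²⁺ is oxidised (anode), so E°cell = (+0.00) − (+0.14) = -0.14 V.
Balancing electrons gives n = 2.
ΔG° = −nFE° = −(2)(96485)(-0.14) = 27,016 J = +27.0 kJ.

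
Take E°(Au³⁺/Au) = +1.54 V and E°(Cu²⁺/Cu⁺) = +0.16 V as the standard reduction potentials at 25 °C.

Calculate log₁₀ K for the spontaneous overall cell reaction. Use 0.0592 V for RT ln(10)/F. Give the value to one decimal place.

Cathode: Au³⁺/Au; anode: Cu²⁺/Cu⁺. E°cell = +1.38 V, n = 3.
log K = nE°cell / 0.0592 = (3)(+1.38) / 0.0592 = 69.9.

69.9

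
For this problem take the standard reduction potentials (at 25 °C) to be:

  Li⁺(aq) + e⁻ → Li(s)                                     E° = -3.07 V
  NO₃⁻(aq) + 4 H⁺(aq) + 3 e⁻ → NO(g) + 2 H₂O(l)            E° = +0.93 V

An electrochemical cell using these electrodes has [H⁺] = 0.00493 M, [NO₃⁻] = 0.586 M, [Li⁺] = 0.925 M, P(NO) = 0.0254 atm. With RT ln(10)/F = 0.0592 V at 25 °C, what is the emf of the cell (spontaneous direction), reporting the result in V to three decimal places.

+3.847 V

NO₃⁻/NO is the cathode (higher E°), Li⁺/Li the anode: E°cell = +0.93 − (-3.07) = +4.00 V, n = 3.
Overall: NO₃⁻(aq) + 4 H⁺(aq) + 3 Li(s) → NO(g) + 2 H₂O(l) + 3 Li⁺(aq)
Q = P(NO)·[Li⁺]^3 / ([NO₃⁻]·[H⁺]^4); log Q = 7.764.
E = E° − (0.0592/n) log Q = +4.00 − (0.0592/3)(7.764) = +3.847 V.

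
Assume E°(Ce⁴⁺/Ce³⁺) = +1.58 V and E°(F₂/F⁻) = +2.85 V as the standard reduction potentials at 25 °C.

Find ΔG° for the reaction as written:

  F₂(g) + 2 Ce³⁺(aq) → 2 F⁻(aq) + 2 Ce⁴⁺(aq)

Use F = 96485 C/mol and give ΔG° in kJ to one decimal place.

As written, F₂/F⁻ is reduced (cathode) and Ce⁴⁺/Ce³⁺ is oxidised (anode), so E°cell = (+2.85) − (+1.58) = +1.27 V.
Balancing electrons gives n = 2.
ΔG° = −nFE° = −(2)(96485)(+1.27) = -245,072 J = -245.1 kJ.

-245.1 kJ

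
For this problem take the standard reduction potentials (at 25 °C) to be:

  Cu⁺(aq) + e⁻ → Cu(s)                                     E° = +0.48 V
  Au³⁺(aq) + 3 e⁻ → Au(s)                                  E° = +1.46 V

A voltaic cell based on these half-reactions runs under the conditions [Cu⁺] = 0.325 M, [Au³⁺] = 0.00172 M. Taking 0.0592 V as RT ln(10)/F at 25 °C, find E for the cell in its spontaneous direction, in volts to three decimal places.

+0.954 V

Au³⁺/Au is the cathode (higher E°), Cu⁺/Cu the anode: E°cell = +1.46 − (+0.48) = +0.98 V, n = 3.
Overall: Au³⁺(aq) + 3 Cu(s) → Au(s) + 3 Cu⁺(aq)
Q = [Cu⁺]^3 / ([Au³⁺]); log Q = 1.300.
E = E° − (0.0592/n) log Q = +0.98 − (0.0592/3)(1.300) = +0.954 V.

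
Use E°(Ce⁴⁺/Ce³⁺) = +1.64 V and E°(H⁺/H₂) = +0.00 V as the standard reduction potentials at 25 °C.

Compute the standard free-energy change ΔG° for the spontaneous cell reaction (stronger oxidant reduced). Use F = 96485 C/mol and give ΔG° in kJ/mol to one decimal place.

-316.5 kJ/mol

Ce⁴⁺/Ce³⁺ (E° = +1.64 V) is the cathode; H⁺/H₂ (E° = +0.00 V) is the anode, so E°cell = +1.64 V.
Balancing electrons gives n = 2 (lcm of 1 and 2).
ΔG° = −nFE° = −(2)(96485)(+1.64) = -316,471 J = -316.5 kJ/mol.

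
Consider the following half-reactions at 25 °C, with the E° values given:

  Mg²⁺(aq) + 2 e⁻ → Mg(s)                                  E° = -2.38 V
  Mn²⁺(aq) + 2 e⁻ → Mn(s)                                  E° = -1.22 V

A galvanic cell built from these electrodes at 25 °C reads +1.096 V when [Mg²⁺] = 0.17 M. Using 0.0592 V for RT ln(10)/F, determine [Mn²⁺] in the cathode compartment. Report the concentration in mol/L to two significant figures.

0.0012 M

Mn²⁺/Mn is the cathode, Mg²⁺/Mg the anode: E°cell = +1.16 V, n = 2.
Overall reaction: Mn²⁺(aq) + Mg(s) → Mn(s) + Mg²⁺(aq); Q = [Mg²⁺]^1/[Mn²⁺]^1.
From E = E° − (0.0592/n) log Q: log Q = (E° − E)·n/0.0592 = (+1.16 − (+1.096))·2/0.0592 = 2.1622.
So 1·log[Mn²⁺] = 1·log(0.17) − log Q = -0.7696 − (2.1622) = -2.9318; [Mn²⁺] = 10^(-2.9318) ≈ 0.0012 M.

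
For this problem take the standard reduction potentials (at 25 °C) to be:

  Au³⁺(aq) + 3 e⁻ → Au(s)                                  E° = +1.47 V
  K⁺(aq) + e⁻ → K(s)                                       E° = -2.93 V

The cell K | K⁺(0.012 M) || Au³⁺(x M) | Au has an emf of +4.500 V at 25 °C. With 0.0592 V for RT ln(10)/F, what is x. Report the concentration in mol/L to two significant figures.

0.20 M

Au³⁺/Au is the cathode, K⁺/K the anode: E°cell = +4.40 V, n = 3.
Overall reaction: Au³⁺(aq) + 3 K(s) → Au(s) + 3 K⁺(aq); Q = [K⁺]^3/[Au³⁺]^1.
From E = E° − (0.0592/n) log Q: log Q = (E° − E)·n/0.0592 = (+4.40 − (+4.500))·3/0.0592 = -5.0676.
So 1·log[Au³⁺] = 3·log(0.012) − log Q = -5.7625 − (-5.0676) = -0.6949; [Au³⁺] = 10^(-0.6949) ≈ 0.20 M.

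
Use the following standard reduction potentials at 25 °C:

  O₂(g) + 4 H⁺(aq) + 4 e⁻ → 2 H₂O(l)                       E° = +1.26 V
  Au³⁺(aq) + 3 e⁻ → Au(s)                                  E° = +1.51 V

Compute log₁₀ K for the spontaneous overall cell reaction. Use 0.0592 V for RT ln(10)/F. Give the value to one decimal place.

50.7

Cathode: Au³⁺/Au; anode: O₂/H₂O. E°cell = +0.25 V, n = 12.
log K = nE°cell / 0.0592 = (12)(+0.25) / 0.0592 = 50.7.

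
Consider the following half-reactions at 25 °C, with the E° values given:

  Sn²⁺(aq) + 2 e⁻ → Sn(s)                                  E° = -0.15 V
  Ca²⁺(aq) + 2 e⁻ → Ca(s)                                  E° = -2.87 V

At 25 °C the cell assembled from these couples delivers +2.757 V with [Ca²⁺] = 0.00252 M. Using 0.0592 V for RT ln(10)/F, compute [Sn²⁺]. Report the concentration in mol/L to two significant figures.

0.045 M

Sn²⁺/Sn is the cathode, Ca²⁺/Ca the anode: E°cell = +2.72 V, n = 2.
Overall reaction: Sn²⁺(aq) + Ca(s) → Sn(s) + Ca²⁺(aq); Q = [Ca²⁺]^1/[Sn²⁺]^1.
From E = E° − (0.0592/n) log Q: log Q = (E° − E)·n/0.0592 = (+2.72 − (+2.757))·2/0.0592 = -1.2500.
So 1·log[Sn²⁺] = 1·log(0.00252) − log Q = -2.5986 − (-1.2500) = -1.3486; [Sn²⁺] = 10^(-1.3486) ≈ 0.045 M.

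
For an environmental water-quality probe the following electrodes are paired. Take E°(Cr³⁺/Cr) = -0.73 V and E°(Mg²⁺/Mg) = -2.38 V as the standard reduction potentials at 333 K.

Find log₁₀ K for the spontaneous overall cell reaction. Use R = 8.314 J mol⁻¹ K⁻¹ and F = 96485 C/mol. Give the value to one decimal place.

149.8

Cathode: Cr³⁺/Cr; anode: Mg²⁺/Mg. E°cell = (-0.73) − (-2.38) = +1.65 V, with n = 6.
ΔG° = −nFE° = −RT ln K, so ln K = nFE°/(RT) = (6)(96485)(+1.65) / ((8.314)(333)) = 345.017.
log₁₀ K = 345.017 / ln 10 = 149.8.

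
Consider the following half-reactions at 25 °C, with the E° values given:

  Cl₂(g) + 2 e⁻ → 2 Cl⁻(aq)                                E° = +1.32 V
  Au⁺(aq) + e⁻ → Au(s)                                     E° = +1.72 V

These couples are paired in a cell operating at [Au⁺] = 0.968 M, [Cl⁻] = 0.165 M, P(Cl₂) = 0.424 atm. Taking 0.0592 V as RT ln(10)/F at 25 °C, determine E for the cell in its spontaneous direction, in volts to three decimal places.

+0.364 V

Au⁺/Au is the cathode (higher E°), Cl₂/Cl⁻ the anode: E°cell = +1.72 − (+1.32) = +0.40 V, n = 2.
Overall: 2 Au⁺(aq) + 2 Cl⁻(aq) → 2 Au(s) + Cl₂(g)
Q = P(Cl₂) / ([Au⁺]^2·[Cl⁻]^2); log Q = 1.221.
E = E° − (0.0592/n) log Q = +0.40 − (0.0592/2)(1.221) = +0.364 V.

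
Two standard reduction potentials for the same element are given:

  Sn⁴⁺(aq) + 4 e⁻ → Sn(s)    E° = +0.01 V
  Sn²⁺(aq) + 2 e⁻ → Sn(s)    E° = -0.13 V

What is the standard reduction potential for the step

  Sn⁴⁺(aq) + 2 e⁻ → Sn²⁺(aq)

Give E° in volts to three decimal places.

+0.150 V

Sequential free energies add, so n₃E°₃ = n₁E°₁ + n₂E°₂.
With n₃ = 4, and the known step contributing 2×(-0.13) V, the unknown satisfies 2·E° = 4×(+0.01) − 2×(-0.13) = +0.300.
E° = +0.300 / 2 = +0.150 V.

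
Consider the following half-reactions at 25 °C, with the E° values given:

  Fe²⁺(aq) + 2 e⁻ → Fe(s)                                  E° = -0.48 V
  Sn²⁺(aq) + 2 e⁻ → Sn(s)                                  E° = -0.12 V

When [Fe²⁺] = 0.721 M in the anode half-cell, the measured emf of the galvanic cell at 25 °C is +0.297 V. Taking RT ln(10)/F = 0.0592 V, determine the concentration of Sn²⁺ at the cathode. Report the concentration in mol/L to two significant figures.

Sn²⁺/Sn is the cathode, Fe²⁺/Fe the anode: E°cell = +0.36 V, n = 2.
Overall reaction: Sn²⁺(aq) + Fe(s) → Sn(s) + Fe²⁺(aq); Q = [Fe²⁺]^1/[Sn²⁺]^1.
From E = E° − (0.0592/n) log Q: log Q = (E° − E)·n/0.0592 = (+0.36 − (+0.297))·2/0.0592 = 2.1284.
So 1·log[Sn²⁺] = 1·log(0.721) − log Q = -0.1421 − (2.1284) = -2.2705; [Sn²⁺] = 10^(-2.2705) ≈ 0.0054 M.

0.0054 M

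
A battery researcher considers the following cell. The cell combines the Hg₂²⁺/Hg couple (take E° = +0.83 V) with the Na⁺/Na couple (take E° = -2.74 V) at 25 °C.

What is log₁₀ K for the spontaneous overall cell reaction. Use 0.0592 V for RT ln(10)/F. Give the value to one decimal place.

120.6

Cathode: Hg₂²⁺/Hg; anode: Na⁺/Na. E°cell = +3.57 V, n = 2.
log K = nE°cell / 0.0592 = (2)(+3.57) / 0.0592 = 120.6.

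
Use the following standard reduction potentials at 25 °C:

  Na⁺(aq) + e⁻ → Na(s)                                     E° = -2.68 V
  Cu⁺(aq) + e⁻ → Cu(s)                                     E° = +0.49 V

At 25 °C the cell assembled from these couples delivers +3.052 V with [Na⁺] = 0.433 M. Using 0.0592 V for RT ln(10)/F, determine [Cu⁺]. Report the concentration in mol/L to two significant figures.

0.0044 M

Cu⁺/Cu is the cathode, Na⁺/Na the anode: E°cell = +3.17 V, n = 1.
Overall reaction: Cu⁺(aq) + Na(s) → Cu(s) + Na⁺(aq); Q = [Na⁺]^1/[Cu⁺]^1.
From E = E° − (0.0592/n) log Q: log Q = (E° − E)·n/0.0592 = (+3.17 − (+3.052))·1/0.0592 = 1.9932.
So 1·log[Cu⁺] = 1·log(0.433) − log Q = -0.3635 − (1.9932) = -2.3567; [Cu⁺] = 10^(-2.3567) ≈ 0.0044 M.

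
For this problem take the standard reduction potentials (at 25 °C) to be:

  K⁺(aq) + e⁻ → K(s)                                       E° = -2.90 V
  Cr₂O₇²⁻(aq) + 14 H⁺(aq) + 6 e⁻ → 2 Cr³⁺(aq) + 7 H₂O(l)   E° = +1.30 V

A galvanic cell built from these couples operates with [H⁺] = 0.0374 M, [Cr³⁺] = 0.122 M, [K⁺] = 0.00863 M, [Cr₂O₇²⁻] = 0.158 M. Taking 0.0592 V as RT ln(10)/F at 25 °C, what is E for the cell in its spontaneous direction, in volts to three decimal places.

+4.135 V

Cr₂O₇²⁻/Cr³⁺ is the cathode (higher E°), K⁺/K the anode: E°cell = +1.30 − (-2.90) = +4.20 V, n = 6.
Overall: Cr₂O₇²⁻(aq) + 14 H⁺(aq) + 6 K(s) → 2 Cr³⁺(aq) + 7 H₂O(l) + 6 K⁺(aq)
Q = [Cr³⁺]^2·[K⁺]^6 / ([Cr₂O₇²⁻]·[H⁺]^14); log Q = 6.570.
E = E° − (0.0592/n) log Q = +4.20 − (0.0592/6)(6.570) = +4.135 V.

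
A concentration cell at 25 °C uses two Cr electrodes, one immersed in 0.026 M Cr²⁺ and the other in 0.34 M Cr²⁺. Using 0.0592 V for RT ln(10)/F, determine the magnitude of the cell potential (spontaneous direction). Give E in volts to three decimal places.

+0.033 V

For a concentration cell E°cell = 0. The 0.34 M side is the cathode (reduction is favoured where [Cr²⁺] is higher).
With n = 2, E = −(0.0592/2) log([Cr²⁺]ₐₙ/[Cr²⁺]꜀ₐₜ) = −(0.0592/2) log(0.026/0.34) = −(0.0592/2)(-1.117) = +0.033 V.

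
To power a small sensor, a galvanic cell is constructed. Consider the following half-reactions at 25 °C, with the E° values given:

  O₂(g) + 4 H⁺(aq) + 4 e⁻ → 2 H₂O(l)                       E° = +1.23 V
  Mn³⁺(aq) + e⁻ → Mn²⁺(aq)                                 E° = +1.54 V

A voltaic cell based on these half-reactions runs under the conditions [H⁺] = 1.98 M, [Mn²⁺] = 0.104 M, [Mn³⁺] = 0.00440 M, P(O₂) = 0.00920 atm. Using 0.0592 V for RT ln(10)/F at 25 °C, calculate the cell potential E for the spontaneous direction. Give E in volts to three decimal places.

Mn³⁺/Mn²⁺ is the cathode (higher E°), O₂/H₂O the anode: E°cell = +1.54 − (+1.23) = +0.31 V, n = 4.
Overall: 4 Mn³⁺(aq) + 2 H₂O(l) → 4 Mn²⁺(aq) + O₂(g) + 4 H⁺(aq)
Q = [Mn²⁺]^4·P(O₂)·[H⁺]^4 / ([Mn³⁺]^4); log Q = 4.645.
E = E° − (0.0592/n) log Q = +0.31 − (0.0592/4)(4.645) = +0.241 V.

+0.241 V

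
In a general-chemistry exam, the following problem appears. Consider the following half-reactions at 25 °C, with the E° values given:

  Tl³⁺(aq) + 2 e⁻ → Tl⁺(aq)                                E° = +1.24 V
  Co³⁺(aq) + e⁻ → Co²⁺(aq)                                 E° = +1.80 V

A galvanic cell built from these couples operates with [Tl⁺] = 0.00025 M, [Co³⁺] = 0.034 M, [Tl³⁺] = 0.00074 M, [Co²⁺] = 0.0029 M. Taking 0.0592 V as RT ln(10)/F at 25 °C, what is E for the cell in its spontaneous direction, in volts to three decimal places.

Co³⁺/Co²⁺ is the cathode (higher E°), Tl³⁺/Tl⁺ the anode: E°cell = +1.80 − (+1.24) = +0.56 V, n = 2.
Overall: 2 Co³⁺(aq) + Tl⁺(aq) → 2 Co²⁺(aq) + Tl³⁺(aq)
Q = [Co²⁺]^2·[Tl³⁺] / ([Co³⁺]^2·[Tl⁺]); log Q = -1.667.
E = E° − (0.0592/n) log Q = +0.56 − (0.0592/2)(-1.667) = +0.609 V.

+0.609 V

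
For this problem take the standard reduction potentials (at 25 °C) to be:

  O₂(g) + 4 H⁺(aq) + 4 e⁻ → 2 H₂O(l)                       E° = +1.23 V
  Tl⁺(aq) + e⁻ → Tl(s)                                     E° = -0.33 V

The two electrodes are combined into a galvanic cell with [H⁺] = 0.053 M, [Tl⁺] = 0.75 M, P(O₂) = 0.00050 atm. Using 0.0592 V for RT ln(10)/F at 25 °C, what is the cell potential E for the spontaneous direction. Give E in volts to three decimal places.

O₂/H₂O is the cathode (higher E°), Tl⁺/Tl the anode: E°cell = +1.23 − (-0.33) = +1.56 V, n = 4.
Overall: O₂(g) + 4 H⁺(aq) + 4 Tl(s) → 2 H₂O(l) + 4 Tl⁺(aq)
Q = [Tl⁺]^4 / (P(O₂)·[H⁺]^4); log Q = 7.904.
E = E° − (0.0592/n) log Q = +1.56 − (0.0592/4)(7.904) = +1.443 V.

+1.443 V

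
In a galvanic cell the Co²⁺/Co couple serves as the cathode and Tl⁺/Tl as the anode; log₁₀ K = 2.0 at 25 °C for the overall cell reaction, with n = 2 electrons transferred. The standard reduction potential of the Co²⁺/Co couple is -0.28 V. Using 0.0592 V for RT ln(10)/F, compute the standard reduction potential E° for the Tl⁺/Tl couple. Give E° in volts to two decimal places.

E°cell = (0.0592/n)·log K = (0.0592/2)(2.0) = +0.059 V.
Since Co²⁺/Co is the cathode and Tl⁺/Tl the anode, E°cell = E°(Co²⁺/Co) − E°(Tl⁺/Tl).
So E°(Tl⁺/Tl) = E°(Co²⁺/Co) − E°cell = (-0.28) − (+0.059) = -0.34 V.

-0.34 V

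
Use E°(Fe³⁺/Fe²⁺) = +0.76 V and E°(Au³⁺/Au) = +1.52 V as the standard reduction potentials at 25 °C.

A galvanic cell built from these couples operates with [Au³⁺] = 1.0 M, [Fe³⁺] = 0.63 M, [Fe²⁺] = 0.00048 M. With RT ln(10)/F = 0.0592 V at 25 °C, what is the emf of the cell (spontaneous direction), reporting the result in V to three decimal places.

+0.575 V

Au³⁺/Au is the cathode (higher E°), Fe³⁺/Fe²⁺ the anode: E°cell = +1.52 − (+0.76) = +0.76 V, n = 3.
Overall: Au³⁺(aq) + 3 Fe²⁺(aq) → Au(s) + 3 Fe³⁺(aq)
Q = [Fe³⁺]^3 / ([Au³⁺]·[Fe²⁺]^3); log Q = 9.354.
E = E° − (0.0592/n) log Q = +0.76 − (0.0592/3)(9.354) = +0.575 V.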